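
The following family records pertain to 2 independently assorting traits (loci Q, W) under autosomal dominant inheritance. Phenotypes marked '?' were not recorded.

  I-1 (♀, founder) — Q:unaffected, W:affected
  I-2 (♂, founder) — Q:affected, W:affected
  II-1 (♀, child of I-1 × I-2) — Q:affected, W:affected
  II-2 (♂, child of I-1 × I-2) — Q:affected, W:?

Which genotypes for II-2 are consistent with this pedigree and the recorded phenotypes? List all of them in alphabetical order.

Q/I-1 un ·: qq
Q/I-2 aff ·: Qq|QQ
Q/II-1 aff I-1×I-2: Qq
Q/II-2 aff I-1×I-2: Qq
⇒ Q over [I-1,I-2,II-1,II-2]: 2 consistent
W/I-1 aff ·: Ww|WW
W/I-2 aff ·: Ww|WW
W/II-1 aff I-1×I-2: Ww|WW
W/II-2 ? I-1×I-2: ww|Ww|WW
⇒ W over [I-1,I-2,II-1,II-2]: 15 consistent

II-2 ∈ {Qq WW, Qq Ww, Qq ww}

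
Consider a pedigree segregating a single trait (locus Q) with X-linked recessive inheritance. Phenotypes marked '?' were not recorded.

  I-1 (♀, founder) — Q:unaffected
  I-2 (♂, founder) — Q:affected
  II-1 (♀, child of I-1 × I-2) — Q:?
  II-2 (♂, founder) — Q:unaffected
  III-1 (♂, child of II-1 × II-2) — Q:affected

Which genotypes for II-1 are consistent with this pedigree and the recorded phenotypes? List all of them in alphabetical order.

Q/I-1 un ·: X^QX^Q|X^QX^q
Q/I-2 aff ·: X^qY
Q/II-1 ? I-1×I-2: X^QX^q|X^qX^q
Q/II-2 un ·: X^QY
Q/III-1 aff II-1×II-2: X^qY
⇒ Q over [I-1,I-2,II-1,II-2,III-1]: 3 consistent

II-1 ∈ {X^QX^q, X^qX^q}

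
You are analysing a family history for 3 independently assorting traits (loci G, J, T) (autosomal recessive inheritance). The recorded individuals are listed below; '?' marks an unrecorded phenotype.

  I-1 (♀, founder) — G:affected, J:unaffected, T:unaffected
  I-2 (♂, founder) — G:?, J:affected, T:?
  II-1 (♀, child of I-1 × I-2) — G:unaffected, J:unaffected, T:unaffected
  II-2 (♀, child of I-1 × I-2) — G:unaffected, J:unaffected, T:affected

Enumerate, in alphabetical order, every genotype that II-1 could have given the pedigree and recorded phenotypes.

G/I-1 aff ·: gg
G/I-2 ? ·: GG|Gg
G/II-1 un I-1×I-2: Gg
G/II-2 un I-1×I-2: Gg
⇒ G over [I-1,I-2,II-1,II-2]: 2 consistent
J/I-1 un ·: JJ|Jj
J/I-2 aff ·: jj
J/II-1 un I-1×I-2: Jj
J/II-2 un I-1×I-2: Jj
⇒ J over [I-1,I-2,II-1,II-2]: 2 consistent
T/I-1 un ·: Tt
T/I-2 ? ·: Tt|tt
T/II-1 un I-1×I-2: TT|Tt
T/II-2 aff I-1×I-2: tt
⇒ T over [I-1,I-2,II-1,II-2]: 3 consistent

II-1 ∈ {Gg Jj TT, Gg Jj Tt}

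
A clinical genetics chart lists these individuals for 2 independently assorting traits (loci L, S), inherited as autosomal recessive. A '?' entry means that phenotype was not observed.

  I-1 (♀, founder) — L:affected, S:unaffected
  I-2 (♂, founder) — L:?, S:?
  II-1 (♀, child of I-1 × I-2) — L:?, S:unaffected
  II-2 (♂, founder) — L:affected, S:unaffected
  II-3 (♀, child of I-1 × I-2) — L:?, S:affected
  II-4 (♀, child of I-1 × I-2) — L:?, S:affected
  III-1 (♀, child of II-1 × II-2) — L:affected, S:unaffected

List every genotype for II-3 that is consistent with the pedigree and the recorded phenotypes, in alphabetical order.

L/I-1 aff ·: ll
L/I-2 ? ·: LL|Ll|ll
L/II-1 ? I-1×I-2: Ll|ll
L/II-2 aff ·: ll
L/II-3 ? I-1×I-2: Ll|ll
L/II-4 ? I-1×I-2: Ll|ll
L/III-1 aff II-1×II-2: ll
⇒ L over [I-1,I-2,II-1,II-2,II-3,II-4,III-1]: 10 consistent
S/I-1 un ·: Ss
S/I-2 ? ·: Ss|ss
S/II-1 un I-1×I-2: SS|Ss
S/II-2 un ·: SS|Ss
S/II-3 aff I-1×I-2: ss
S/II-4 aff I-1×I-2: ss
S/III-1 un II-1×II-2: SS|Ss
⇒ S over [I-1,I-2,II-1,II-2,II-3,II-4,III-1]: 11 consistent

II-3 ∈ {Ll ss, ll ss}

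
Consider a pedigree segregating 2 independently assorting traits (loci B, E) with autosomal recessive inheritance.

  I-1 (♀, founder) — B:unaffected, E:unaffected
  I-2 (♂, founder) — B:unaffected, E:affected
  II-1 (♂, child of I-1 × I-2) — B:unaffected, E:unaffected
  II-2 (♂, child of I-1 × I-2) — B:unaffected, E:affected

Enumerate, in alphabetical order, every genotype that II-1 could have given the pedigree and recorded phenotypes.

B/I-1 un ·: BB|Bb
B/I-2 un ·: BB|Bb
B/II-1 un I-1×I-2: BB|Bb
B/II-2 un I-1×I-2: BB|Bb
⇒ B over [I-1,I-2,II-1,II-2]: 13 consistent
E/I-1 un ·: Ee
E/I-2 aff ·: ee
E/II-1 un I-1×I-2: Ee
E/II-2 aff I-1×I-2: ee
⇒ E over [I-1,I-2,II-1,II-2]: 1 consistent

II-1 ∈ {BB Ee, Bb Ee}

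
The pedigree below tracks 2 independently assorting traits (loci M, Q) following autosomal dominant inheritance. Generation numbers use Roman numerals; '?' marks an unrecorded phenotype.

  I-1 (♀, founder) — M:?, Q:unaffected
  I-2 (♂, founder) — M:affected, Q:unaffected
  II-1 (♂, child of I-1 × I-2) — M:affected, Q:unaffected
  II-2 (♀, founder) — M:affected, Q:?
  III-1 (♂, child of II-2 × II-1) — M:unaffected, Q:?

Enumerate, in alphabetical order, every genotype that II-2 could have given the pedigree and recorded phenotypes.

M/I-1 ? ·: mm|Mm|MM
M/I-2 aff ·: Mm|MM
M/II-1 aff I-1×I-2: Mm
M/II-2 aff ·: Mm
M/III-1 un II-2×II-1: mm
⇒ M over [I-1,I-2,II-1,II-2,III-1]: 5 consistent
Q/I-1 un ·: qq
Q/I-2 un ·: qq
Q/II-1 un I-1×I-2: qq
Q/II-2 ? ·: qq|Qq|QQ
Q/III-1 ? II-2×II-1: qq|Qq
⇒ Q over [I-1,I-2,II-1,II-2,III-1]: 4 consistent

II-2 ∈ {Mm QQ, Mm Qq, Mm qq}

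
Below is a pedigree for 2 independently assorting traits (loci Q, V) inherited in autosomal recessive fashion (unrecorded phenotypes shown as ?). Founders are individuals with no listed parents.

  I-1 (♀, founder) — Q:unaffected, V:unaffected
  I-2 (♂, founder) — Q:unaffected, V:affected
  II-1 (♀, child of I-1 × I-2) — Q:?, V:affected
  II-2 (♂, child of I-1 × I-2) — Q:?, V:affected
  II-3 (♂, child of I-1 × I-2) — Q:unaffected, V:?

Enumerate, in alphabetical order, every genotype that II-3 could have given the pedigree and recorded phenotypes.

Q/I-1 un ·: QQ|Qq
Q/I-2 un ·: QQ|Qq
Q/II-1 ? I-1×I-2: QQ|Qq|qq
Q/II-2 ? I-1×I-2: QQ|Qq|qq
Q/II-3 un I-1×I-2: QQ|Qq
⇒ Q over [I-1,I-2,II-1,II-2,II-3]: 35 consistent
V/I-1 un ·: Vv
V/I-2 aff ·: vv
V/II-1 aff I-1×I-2: vv
V/II-2 aff I-1×I-2: vv
V/II-3 ? I-1×I-2: Vv|vv
⇒ V over [I-1,I-2,II-1,II-2,II-3]: 2 consistent

II-3 ∈ {QQ Vv, QQ vv, Qq Vv, Qq vv}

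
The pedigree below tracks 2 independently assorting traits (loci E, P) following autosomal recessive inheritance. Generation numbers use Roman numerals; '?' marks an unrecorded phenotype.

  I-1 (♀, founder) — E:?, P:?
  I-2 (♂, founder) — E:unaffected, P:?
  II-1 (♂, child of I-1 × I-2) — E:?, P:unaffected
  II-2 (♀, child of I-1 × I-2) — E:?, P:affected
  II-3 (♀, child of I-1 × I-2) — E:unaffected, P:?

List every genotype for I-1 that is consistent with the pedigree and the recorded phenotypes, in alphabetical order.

I-1 ∈ {EE Pp, EE pp, Ee Pp, Ee pp, ee Pp, ee pp}

E/I-1 ? ·: EE|Ee|ee
E/I-2 un ·: EE|Ee
E/II-1 ? I-1×I-2: EE|Ee|ee
E/II-2 ? I-1×I-2: EE|Ee|ee
E/II-3 un I-1×I-2: EE|Ee
⇒ E over [I-1,I-2,II-1,II-2,II-3]: 40 consistent
P/I-1 ? ·: Pp|pp
P/I-2 ? ·: Pp|pp
P/II-1 un I-1×I-2: PP|Pp
P/II-2 aff I-1×I-2: pp
P/II-3 ? I-1×I-2: PP|Pp|pp
⇒ P over [I-1,I-2,II-1,II-2,II-3]: 10 consistent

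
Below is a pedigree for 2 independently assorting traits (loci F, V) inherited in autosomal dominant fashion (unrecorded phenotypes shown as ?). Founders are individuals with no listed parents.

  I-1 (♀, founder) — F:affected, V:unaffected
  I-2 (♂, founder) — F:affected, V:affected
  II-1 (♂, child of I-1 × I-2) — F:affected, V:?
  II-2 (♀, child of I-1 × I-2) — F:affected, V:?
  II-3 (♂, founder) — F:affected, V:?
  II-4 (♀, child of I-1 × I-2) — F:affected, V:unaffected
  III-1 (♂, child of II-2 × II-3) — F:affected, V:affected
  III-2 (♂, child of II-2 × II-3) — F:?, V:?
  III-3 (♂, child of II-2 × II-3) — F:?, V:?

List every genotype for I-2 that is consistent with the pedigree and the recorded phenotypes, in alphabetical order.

F/I-1 aff ·: Ff|FF
F/I-2 aff ·: Ff|FF
F/II-1 aff I-1×I-2: Ff|FF
F/II-2 aff I-1×I-2: Ff|FF
F/II-3 aff ·: Ff|FF
F/II-4 aff I-1×I-2: Ff|FF
F/III-1 aff II-2×II-3: Ff|FF
F/III-2 ? II-2×II-3: ff|Ff|FF
F/III-3 ? II-2×II-3: ff|Ff|FF
⇒ F over [I-1,I-2,II-1,II-2,II-3,II-4,III-1,III-2,III-3]: 429 consistent
V/I-1 un ·: vv
V/I-2 aff ·: Vv
V/II-1 ? I-1×I-2: vv|Vv
V/II-2 ? I-1×I-2: vv|Vv
V/II-3 ? ·: vv|Vv|VV
V/II-4 un I-1×I-2: vv
V/III-1 aff II-2×II-3: Vv|VV
V/III-2 ? II-2×II-3: vv|Vv|VV
V/III-3 ? II-2×II-3: vv|Vv|VV
⇒ V over [I-1,I-2,II-1,II-2,II-3,II-4,III-1,III-2,III-3]: 70 consistent

I-2 ∈ {FF Vv, Ff Vv}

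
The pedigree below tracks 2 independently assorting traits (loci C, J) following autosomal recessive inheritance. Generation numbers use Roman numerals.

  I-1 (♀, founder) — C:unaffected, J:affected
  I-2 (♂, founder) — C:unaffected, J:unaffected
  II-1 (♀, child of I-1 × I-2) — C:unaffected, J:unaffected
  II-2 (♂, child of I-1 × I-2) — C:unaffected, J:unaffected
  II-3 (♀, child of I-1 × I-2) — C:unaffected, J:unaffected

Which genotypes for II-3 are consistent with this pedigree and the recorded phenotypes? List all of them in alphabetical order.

C/I-1 un ·: CC|Cc
C/I-2 un ·: CC|Cc
C/II-1 un I-1×I-2: CC|Cc
C/II-2 un I-1×I-2: CC|Cc
C/II-3 un I-1×I-2: CC|Cc
⇒ C over [I-1,I-2,II-1,II-2,II-3]: 25 consistent
J/I-1 aff ·: jj
J/I-2 un ·: JJ|Jj
J/II-1 un I-1×I-2: Jj
J/II-2 un I-1×I-2: Jj
J/II-3 un I-1×I-2: Jj
⇒ J over [I-1,I-2,II-1,II-2,II-3]: 2 consistent

II-3 ∈ {CC Jj, Cc Jj}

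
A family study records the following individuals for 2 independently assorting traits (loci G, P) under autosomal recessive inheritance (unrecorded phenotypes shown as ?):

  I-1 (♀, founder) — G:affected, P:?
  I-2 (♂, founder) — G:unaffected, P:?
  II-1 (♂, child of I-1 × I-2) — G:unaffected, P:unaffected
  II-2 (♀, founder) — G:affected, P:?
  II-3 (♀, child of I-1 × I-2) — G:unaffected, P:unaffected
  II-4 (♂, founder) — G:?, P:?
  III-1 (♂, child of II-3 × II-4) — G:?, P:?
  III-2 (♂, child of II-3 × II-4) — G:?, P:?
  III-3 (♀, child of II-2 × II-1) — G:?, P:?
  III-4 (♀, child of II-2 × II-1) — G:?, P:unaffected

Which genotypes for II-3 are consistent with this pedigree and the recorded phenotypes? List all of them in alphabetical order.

II-3 ∈ {Gg PP, Gg Pp}

G/I-1 aff ·: gg
G/I-2 un ·: GG|Gg
G/II-1 un I-1×I-2: Gg
G/II-2 aff ·: gg
G/II-3 un I-1×I-2: Gg
G/II-4 ? ·: GG|Gg|gg
G/III-1 ? II-3×II-4: GG|Gg|gg
G/III-2 ? II-3×II-4: GG|Gg|gg
G/III-3 ? II-2×II-1: Gg|gg
G/III-4 ? II-2×II-1: Gg|gg
⇒ G over [I-1,I-2,II-1,II-2,II-3,II-4,III-1,III-2,III-3,III-4]: 136 consistent
P/I-1 ? ·: PP|Pp|pp
P/I-2 ? ·: PP|Pp|pp
P/II-1 un I-1×I-2: PP|Pp
P/II-2 ? ·: PP|Pp|pp
P/II-3 un I-1×I-2: PP|Pp
P/II-4 ? ·: PP|Pp|pp
P/III-1 ? II-3×II-4: PP|Pp|pp
P/III-2 ? II-3×II-4: PP|Pp|pp
P/III-3 ? II-2×II-1: PP|Pp|pp
P/III-4 un II-2×II-1: PP|Pp
⇒ P over [I-1,I-2,II-1,II-2,II-3,II-4,III-1,III-2,III-3,III-4]: 2094 consistent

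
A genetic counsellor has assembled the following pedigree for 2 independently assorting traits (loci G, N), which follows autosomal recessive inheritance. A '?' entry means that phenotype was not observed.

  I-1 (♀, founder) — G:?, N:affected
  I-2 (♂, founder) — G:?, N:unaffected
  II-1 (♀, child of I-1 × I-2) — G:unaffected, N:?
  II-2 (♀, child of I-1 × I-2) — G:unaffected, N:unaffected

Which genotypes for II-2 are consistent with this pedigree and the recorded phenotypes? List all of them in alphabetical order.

II-2 ∈ {GG Nn, Gg Nn}

G/I-1 ? ·: GG|Gg|gg
G/I-2 ? ·: GG|Gg|gg
G/II-1 un I-1×I-2: GG|Gg
G/II-2 un I-1×I-2: GG|Gg
⇒ G over [I-1,I-2,II-1,II-2]: 17 consistent
N/I-1 aff ·: nn
N/I-2 un ·: NN|Nn
N/II-1 ? I-1×I-2: Nn|nn
N/II-2 un I-1×I-2: Nn
⇒ N over [I-1,I-2,II-1,II-2]: 3 consistent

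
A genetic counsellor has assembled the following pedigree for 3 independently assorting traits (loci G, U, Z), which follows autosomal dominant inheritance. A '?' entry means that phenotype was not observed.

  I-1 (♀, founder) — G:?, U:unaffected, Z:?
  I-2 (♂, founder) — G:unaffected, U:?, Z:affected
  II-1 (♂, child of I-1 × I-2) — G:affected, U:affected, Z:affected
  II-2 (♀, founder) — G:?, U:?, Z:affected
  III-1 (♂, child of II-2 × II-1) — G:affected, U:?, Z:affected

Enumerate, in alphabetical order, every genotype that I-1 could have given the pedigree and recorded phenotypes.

I-1 ∈ {GG uu ZZ, GG uu Zz, GG uu zz, Gg uu ZZ, Gg uu Zz, Gg uu zz}

G/I-1 ? ·: Gg|GG
G/I-2 un ·: gg
G/II-1 aff I-1×I-2: Gg
G/II-2 ? ·: gg|Gg|GG
G/III-1 aff II-2×II-1: Gg|GG
⇒ G over [I-1,I-2,II-1,II-2,III-1]: 10 consistent
U/I-1 un ·: uu
U/I-2 ? ·: Uu|UU
U/II-1 aff I-1×I-2: Uu
U/II-2 ? ·: uu|Uu|UU
U/III-1 ? II-2×II-1: uu|Uu|UU
⇒ U over [I-1,I-2,II-1,II-2,III-1]: 14 consistent
Z/I-1 ? ·: zz|Zz|ZZ
Z/I-2 aff ·: Zz|ZZ
Z/II-1 aff I-1×I-2: Zz|ZZ
Z/II-2 aff ·: Zz|ZZ
Z/III-1 aff II-2×II-1: Zz|ZZ
⇒ Z over [I-1,I-2,II-1,II-2,III-1]: 32 consistent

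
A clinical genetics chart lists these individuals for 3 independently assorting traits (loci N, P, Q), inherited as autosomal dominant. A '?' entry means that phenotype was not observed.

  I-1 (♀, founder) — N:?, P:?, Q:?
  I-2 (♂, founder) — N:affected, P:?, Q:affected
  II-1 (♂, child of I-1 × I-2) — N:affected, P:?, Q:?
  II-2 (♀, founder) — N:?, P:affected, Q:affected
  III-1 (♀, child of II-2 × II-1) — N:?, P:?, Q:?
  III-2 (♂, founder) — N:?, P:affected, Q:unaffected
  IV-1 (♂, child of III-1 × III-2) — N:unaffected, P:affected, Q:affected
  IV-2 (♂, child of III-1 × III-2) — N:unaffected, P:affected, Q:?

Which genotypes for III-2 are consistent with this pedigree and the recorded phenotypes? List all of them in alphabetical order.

N/I-1 ? ·: nn|Nn|NN
N/I-2 aff ·: Nn|NN
N/II-1 aff I-1×I-2: Nn|NN
N/II-2 ? ·: nn|Nn|NN
N/III-1 ? II-2×II-1: nn|Nn
N/III-2 ? ·: nn|Nn
N/IV-1 un III-1×III-2: nn
N/IV-2 un III-1×III-2: nn
⇒ N over [I-1,I-2,II-1,II-2,III-1,III-2,IV-1,IV-2]: 66 consistent
P/I-1 ? ·: pp|Pp|PP
P/I-2 ? ·: pp|Pp|PP
P/II-1 ? I-1×I-2: pp|Pp|PP
P/II-2 aff ·: Pp|PP
P/III-1 ? II-2×II-1: pp|Pp|PP
P/III-2 aff ·: Pp|PP
P/IV-1 aff III-1×III-2: Pp|PP
P/IV-2 aff III-1×III-2: Pp|PP
⇒ P over [I-1,I-2,II-1,II-2,III-1,III-2,IV-1,IV-2]: 340 consistent
Q/I-1 ? ·: qq|Qq|QQ
Q/I-2 aff ·: Qq|QQ
Q/II-1 ? I-1×I-2: qq|Qq|QQ
Q/II-2 aff ·: Qq|QQ
Q/III-1 ? II-2×II-1: Qq|QQ
Q/III-2 un ·: qq
Q/IV-1 aff III-1×III-2: Qq
Q/IV-2 ? III-1×III-2: qq|Qq
⇒ Q over [I-1,I-2,II-1,II-2,III-1,III-2,IV-1,IV-2]: 54 consistent

III-2 ∈ {Nn PP qq, Nn Pp qq, nn PP qq, nn Pp qq}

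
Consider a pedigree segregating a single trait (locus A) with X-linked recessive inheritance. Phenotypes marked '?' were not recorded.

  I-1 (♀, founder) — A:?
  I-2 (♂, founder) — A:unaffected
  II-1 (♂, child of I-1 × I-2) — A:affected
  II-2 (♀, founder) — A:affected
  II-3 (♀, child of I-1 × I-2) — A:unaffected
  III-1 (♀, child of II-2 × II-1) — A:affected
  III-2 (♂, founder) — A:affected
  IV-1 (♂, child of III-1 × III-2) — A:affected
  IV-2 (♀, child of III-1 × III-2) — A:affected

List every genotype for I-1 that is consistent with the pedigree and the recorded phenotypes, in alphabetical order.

I-1 ∈ {X^AX^a, X^aX^a}

A/I-1 ? ·: X^AX^a|X^aX^a
A/I-2 un ·: X^AY
A/II-1 aff I-1×I-2: X^aY
A/II-2 aff ·: X^aX^a
A/II-3 un I-1×I-2: X^AX^A|X^AX^a
A/III-1 aff II-2×II-1: X^aX^a
A/III-2 aff ·: X^aY
A/IV-1 aff III-1×III-2: X^aY
A/IV-2 aff III-1×III-2: X^aX^a
⇒ A over [I-1,I-2,II-1,II-2,II-3,III-1,III-2,IV-1,IV-2]: 3 consistent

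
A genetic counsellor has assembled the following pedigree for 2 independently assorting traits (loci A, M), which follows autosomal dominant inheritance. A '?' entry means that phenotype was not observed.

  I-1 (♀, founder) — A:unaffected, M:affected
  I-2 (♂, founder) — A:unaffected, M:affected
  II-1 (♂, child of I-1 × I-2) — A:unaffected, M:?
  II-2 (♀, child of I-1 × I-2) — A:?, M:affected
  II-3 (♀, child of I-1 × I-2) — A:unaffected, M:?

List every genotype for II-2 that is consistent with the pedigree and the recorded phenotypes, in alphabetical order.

A/I-1 un ·: aa
A/I-2 un ·: aa
A/II-1 un I-1×I-2: aa
A/II-2 ? I-1×I-2: aa
A/II-3 un I-1×I-2: aa
⇒ A over [I-1,I-2,II-1,II-2,II-3]: 1 consistent
M/I-1 aff ·: Mm|MM
M/I-2 aff ·: Mm|MM
M/II-1 ? I-1×I-2: mm|Mm|MM
M/II-2 aff I-1×I-2: Mm|MM
M/II-3 ? I-1×I-2: mm|Mm|MM
⇒ M over [I-1,I-2,II-1,II-2,II-3]: 35 consistent

II-2 ∈ {aa MM, aa Mm}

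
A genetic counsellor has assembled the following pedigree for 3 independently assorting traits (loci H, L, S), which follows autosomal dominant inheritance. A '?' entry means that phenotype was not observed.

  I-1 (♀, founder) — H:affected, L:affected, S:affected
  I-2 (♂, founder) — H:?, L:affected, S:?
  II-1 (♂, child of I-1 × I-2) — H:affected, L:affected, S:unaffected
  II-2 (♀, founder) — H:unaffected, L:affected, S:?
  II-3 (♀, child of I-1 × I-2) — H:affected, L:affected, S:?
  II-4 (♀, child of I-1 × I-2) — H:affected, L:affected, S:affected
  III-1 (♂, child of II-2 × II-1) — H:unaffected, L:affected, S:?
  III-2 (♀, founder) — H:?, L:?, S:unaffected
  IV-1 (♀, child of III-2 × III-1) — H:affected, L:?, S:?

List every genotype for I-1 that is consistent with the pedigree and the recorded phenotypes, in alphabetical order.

H/I-1 aff ·: Hh|HH
H/I-2 ? ·: hh|Hh|HH
H/II-1 aff I-1×I-2: Hh
H/II-2 un ·: hh
H/II-3 aff I-1×I-2: Hh|HH
H/II-4 aff I-1×I-2: Hh|HH
H/III-1 un II-2×II-1: hh
H/III-2 ? ·: Hh|HH
H/IV-1 aff III-2×III-1: Hh
⇒ H over [I-1,I-2,II-1,II-2,II-3,II-4,III-1,III-2,IV-1]: 28 consistent
L/I-1 aff ·: Ll|LL
L/I-2 aff ·: Ll|LL
L/II-1 aff I-1×I-2: Ll|LL
L/II-2 aff ·: Ll|LL
L/II-3 aff I-1×I-2: Ll|LL
L/II-4 aff I-1×I-2: Ll|LL
L/III-1 aff II-2×II-1: Ll|LL
L/III-2 ? ·: ll|Ll|LL
L/IV-1 ? III-2×III-1: ll|Ll|LL
⇒ L over [I-1,I-2,II-1,II-2,II-3,II-4,III-1,III-2,IV-1]: 459 consistent
S/I-1 aff ·: Ss
S/I-2 ? ·: ss|Ss
S/II-1 un I-1×I-2: ss
S/II-2 ? ·: ss|Ss|SS
S/II-3 ? I-1×I-2: ss|Ss|SS
S/II-4 aff I-1×I-2: Ss|SS
S/III-1 ? II-2×II-1: ss|Ss
S/III-2 un ·: ss
S/IV-1 ? III-2×III-1: ss|Ss
⇒ S over [I-1,I-2,II-1,II-2,II-3,II-4,III-1,III-2,IV-1]: 48 consistent

I-1 ∈ {HH LL Ss, HH Ll Ss, Hh LL Ss, Hh Ll Ss}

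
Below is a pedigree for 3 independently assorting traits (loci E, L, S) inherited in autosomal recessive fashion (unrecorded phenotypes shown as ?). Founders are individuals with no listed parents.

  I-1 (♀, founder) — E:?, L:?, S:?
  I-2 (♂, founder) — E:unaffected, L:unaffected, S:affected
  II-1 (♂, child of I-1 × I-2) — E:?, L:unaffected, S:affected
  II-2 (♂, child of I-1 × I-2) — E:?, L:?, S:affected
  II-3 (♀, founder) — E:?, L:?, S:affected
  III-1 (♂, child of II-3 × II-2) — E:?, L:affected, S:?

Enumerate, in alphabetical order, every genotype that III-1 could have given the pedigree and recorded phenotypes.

III-1 ∈ {EE ll ss, Ee ll ss, ee ll ss}

E/I-1 ? ·: EE|Ee|ee
E/I-2 un ·: EE|Ee
E/II-1 ? I-1×I-2: EE|Ee|ee
E/II-2 ? I-1×I-2: EE|Ee|ee
E/II-3 ? ·: EE|Ee|ee
E/III-1 ? II-3×II-2: EE|Ee|ee
⇒ E over [I-1,I-2,II-1,II-2,II-3,III-1]: 122 consistent
L/I-1 ? ·: LL|Ll|ll
L/I-2 un ·: LL|Ll
L/II-1 un I-1×I-2: LL|Ll
L/II-2 ? I-1×I-2: Ll|ll
L/II-3 ? ·: Ll|ll
L/III-1 aff II-3×II-2: ll
⇒ L over [I-1,I-2,II-1,II-2,II-3,III-1]: 22 consistent
S/I-1 ? ·: Ss|ss
S/I-2 aff ·: ss
S/II-1 aff I-1×I-2: ss
S/II-2 aff I-1×I-2: ss
S/II-3 aff ·: ss
S/III-1 ? II-3×II-2: ss
⇒ S over [I-1,I-2,II-1,II-2,II-3,III-1]: 2 consistent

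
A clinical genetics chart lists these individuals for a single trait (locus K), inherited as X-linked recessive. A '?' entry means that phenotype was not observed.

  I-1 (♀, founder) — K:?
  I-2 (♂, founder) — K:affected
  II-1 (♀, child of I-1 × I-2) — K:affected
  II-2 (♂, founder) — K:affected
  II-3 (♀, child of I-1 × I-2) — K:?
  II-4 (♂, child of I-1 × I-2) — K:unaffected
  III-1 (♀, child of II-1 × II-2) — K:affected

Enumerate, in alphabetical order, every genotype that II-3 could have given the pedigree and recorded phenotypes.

K/I-1 ? ·: X^KX^k
K/I-2 aff ·: X^kY
K/II-1 aff I-1×I-2: X^kX^k
K/II-2 aff ·: X^kY
K/II-3 ? I-1×I-2: X^KX^k|X^kX^k
K/II-4 un I-1×I-2: X^KY
K/III-1 aff II-1×II-2: X^kX^k
⇒ K over [I-1,I-2,II-1,II-2,II-3,II-4,III-1]: 2 consistent

II-3 ∈ {X^KX^k, X^kX^k}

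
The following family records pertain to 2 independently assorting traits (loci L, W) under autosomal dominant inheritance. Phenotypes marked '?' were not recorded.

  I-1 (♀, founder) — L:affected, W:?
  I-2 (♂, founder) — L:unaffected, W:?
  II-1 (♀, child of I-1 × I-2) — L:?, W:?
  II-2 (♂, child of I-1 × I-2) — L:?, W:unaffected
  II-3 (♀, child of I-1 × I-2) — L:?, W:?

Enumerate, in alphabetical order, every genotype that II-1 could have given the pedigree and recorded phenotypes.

II-1 ∈ {Ll WW, Ll Ww, Ll ww, ll WW, ll Ww, ll ww}

L/I-1 aff ·: Ll|LL
L/I-2 un ·: ll
L/II-1 ? I-1×I-2: ll|Ll
L/II-2 ? I-1×I-2: ll|Ll
L/II-3 ? I-1×I-2: ll|Ll
⇒ L over [I-1,I-2,II-1,II-2,II-3]: 9 consistent
W/I-1 ? ·: ww|Ww
W/I-2 ? ·: ww|Ww
W/II-1 ? I-1×I-2: ww|Ww|WW
W/II-2 un I-1×I-2: ww
W/II-3 ? I-1×I-2: ww|Ww|WW
⇒ W over [I-1,I-2,II-1,II-2,II-3]: 18 consistent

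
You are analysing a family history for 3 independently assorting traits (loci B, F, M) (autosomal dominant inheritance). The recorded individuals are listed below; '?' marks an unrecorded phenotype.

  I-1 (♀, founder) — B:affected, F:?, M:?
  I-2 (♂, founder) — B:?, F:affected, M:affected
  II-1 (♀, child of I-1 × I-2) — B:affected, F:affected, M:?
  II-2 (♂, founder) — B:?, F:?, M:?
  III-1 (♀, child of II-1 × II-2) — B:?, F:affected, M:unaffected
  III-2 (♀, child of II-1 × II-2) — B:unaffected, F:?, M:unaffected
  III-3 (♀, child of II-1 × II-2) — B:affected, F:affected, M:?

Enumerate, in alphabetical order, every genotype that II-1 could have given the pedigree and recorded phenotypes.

B/I-1 aff ·: Bb|BB
B/I-2 ? ·: bb|Bb|BB
B/II-1 aff I-1×I-2: Bb
B/II-2 ? ·: bb|Bb
B/III-1 ? II-1×II-2: bb|Bb|BB
B/III-2 un II-1×II-2: bb
B/III-3 aff II-1×II-2: Bb|BB
⇒ B over [I-1,I-2,II-1,II-2,III-1,III-2,III-3]: 40 consistent
F/I-1 ? ·: ff|Ff|FF
F/I-2 aff ·: Ff|FF
F/II-1 aff I-1×I-2: Ff|FF
F/II-2 ? ·: ff|Ff|FF
F/III-1 aff II-1×II-2: Ff|FF
F/III-2 ? II-1×II-2: ff|Ff|FF
F/III-3 aff II-1×II-2: Ff|FF
⇒ F over [I-1,I-2,II-1,II-2,III-1,III-2,III-3]: 150 consistent
M/I-1 ? ·: mm|Mm|MM
M/I-2 aff ·: Mm|MM
M/II-1 ? I-1×I-2: mm|Mm
M/II-2 ? ·: mm|Mm
M/III-1 un II-1×II-2: mm
M/III-2 un II-1×II-2: mm
M/III-3 ? II-1×II-2: mm|Mm|MM
⇒ M over [I-1,I-2,II-1,II-2,III-1,III-2,III-3]: 31 consistent

II-1 ∈ {Bb FF Mm, Bb FF mm, Bb Ff Mm, Bb Ff mm}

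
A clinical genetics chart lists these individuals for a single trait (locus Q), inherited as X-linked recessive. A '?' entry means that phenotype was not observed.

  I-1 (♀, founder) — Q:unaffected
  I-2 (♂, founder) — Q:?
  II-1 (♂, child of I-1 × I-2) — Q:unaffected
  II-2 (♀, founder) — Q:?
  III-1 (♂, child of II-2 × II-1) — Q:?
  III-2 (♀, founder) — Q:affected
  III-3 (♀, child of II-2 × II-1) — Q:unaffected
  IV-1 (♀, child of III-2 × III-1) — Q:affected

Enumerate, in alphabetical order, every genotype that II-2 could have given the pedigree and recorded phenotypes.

II-2 ∈ {X^QX^q, X^qX^q}

Q/I-1 un ·: X^QX^Q|X^QX^q
Q/I-2 ? ·: X^QY|X^qY
Q/II-1 un I-1×I-2: X^QY
Q/II-2 ? ·: X^QX^q|X^qX^q
Q/III-1 ? II-2×II-1: X^qY
Q/III-2 aff ·: X^qX^q
Q/III-3 un II-2×II-1: X^QX^Q|X^QX^q
Q/IV-1 aff III-2×III-1: X^qX^q
⇒ Q over [I-1,I-2,II-1,II-2,III-1,III-2,III-3,IV-1]: 12 consistent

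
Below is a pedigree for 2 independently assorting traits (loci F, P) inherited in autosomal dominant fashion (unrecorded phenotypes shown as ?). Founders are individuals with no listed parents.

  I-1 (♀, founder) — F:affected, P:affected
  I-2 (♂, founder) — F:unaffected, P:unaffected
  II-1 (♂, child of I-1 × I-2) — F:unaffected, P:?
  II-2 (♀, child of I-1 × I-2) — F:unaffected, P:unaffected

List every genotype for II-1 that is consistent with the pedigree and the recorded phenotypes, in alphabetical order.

F/I-1 aff ·: Ff
F/I-2 un ·: ff
F/II-1 un I-1×I-2: ff
F/II-2 un I-1×I-2: ff
⇒ F over [I-1,I-2,II-1,II-2]: 1 consistent
P/I-1 aff ·: Pp
P/I-2 un ·: pp
P/II-1 ? I-1×I-2: pp|Pp
P/II-2 un I-1×I-2: pp
⇒ P over [I-1,I-2,II-1,II-2]: 2 consistent

II-1 ∈ {ff Pp, ff pp}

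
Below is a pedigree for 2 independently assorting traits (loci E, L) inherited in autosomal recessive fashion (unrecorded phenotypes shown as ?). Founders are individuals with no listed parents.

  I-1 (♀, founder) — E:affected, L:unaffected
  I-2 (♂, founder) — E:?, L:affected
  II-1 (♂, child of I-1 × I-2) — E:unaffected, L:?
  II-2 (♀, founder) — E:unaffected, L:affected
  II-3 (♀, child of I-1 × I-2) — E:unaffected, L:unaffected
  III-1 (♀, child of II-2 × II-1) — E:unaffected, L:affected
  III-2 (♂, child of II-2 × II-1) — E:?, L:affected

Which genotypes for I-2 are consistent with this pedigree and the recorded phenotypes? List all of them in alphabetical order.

I-2 ∈ {EE ll, Ee ll}

E/I-1 aff ·: ee
E/I-2 ? ·: EE|Ee
E/II-1 un I-1×I-2: Ee
E/II-2 un ·: EE|Ee
E/II-3 un I-1×I-2: Ee
E/III-1 un II-2×II-1: EE|Ee
E/III-2 ? II-2×II-1: EE|Ee|ee
⇒ E over [I-1,I-2,II-1,II-2,II-3,III-1,III-2]: 20 consistent
L/I-1 un ·: LL|Ll
L/I-2 aff ·: ll
L/II-1 ? I-1×I-2: Ll|ll
L/II-2 aff ·: ll
L/II-3 un I-1×I-2: Ll
L/III-1 aff II-2×II-1: ll
L/III-2 aff II-2×II-1: ll
⇒ L over [I-1,I-2,II-1,II-2,II-3,III-1,III-2]: 3 consistent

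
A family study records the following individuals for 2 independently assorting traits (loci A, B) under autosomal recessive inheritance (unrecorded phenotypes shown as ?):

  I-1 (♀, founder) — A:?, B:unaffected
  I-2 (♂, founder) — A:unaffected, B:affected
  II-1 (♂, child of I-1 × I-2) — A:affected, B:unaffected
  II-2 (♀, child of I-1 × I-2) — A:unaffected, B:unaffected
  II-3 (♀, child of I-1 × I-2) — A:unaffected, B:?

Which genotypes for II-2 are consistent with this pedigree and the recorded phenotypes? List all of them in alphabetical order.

A/I-1 ? ·: Aa|aa
A/I-2 un ·: Aa
A/II-1 aff I-1×I-2: aa
A/II-2 un I-1×I-2: AA|Aa
A/II-3 un I-1×I-2: AA|Aa
⇒ A over [I-1,I-2,II-1,II-2,II-3]: 5 consistent
B/I-1 un ·: BB|Bb
B/I-2 aff ·: bb
B/II-1 un I-1×I-2: Bb
B/II-2 un I-1×I-2: Bb
B/II-3 ? I-1×I-2: Bb|bb
⇒ B over [I-1,I-2,II-1,II-2,II-3]: 3 consistent

II-2 ∈ {AA Bb, Aa Bb}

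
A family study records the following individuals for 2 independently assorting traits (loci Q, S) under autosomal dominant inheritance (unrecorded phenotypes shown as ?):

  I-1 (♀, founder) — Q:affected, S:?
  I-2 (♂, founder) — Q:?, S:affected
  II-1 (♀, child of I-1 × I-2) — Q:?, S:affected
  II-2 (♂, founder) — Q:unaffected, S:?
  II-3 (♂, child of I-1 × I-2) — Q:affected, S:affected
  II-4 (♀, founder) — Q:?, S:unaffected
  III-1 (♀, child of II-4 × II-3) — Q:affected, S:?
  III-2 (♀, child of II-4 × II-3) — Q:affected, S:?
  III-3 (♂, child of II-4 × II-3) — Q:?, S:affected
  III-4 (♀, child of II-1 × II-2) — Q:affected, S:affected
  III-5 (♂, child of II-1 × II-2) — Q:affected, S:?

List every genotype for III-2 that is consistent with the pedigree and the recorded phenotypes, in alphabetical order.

III-2 ∈ {QQ Ss, QQ ss, Qq Ss, Qq ss}

Q/I-1 aff ·: Qq|QQ
Q/I-2 ? ·: qq|Qq|QQ
Q/II-1 ? I-1×I-2: Qq|QQ
Q/II-2 un ·: qq
Q/II-3 aff I-1×I-2: Qq|QQ
Q/II-4 ? ·: qq|Qq|QQ
Q/III-1 aff II-4×II-3: Qq|QQ
Q/III-2 aff II-4×II-3: Qq|QQ
Q/III-3 ? II-4×II-3: qq|Qq|QQ
Q/III-4 aff II-1×II-2: Qq
Q/III-5 aff II-1×II-2: Qq
⇒ Q over [I-1,I-2,II-1,II-2,II-3,II-4,III-1,III-2,III-3,III-4,III-5]: 246 consistent
S/I-1 ? ·: ss|Ss|SS
S/I-2 aff ·: Ss|SS
S/II-1 aff I-1×I-2: Ss|SS
S/II-2 ? ·: ss|Ss|SS
S/II-3 aff I-1×I-2: Ss|SS
S/II-4 un ·: ss
S/III-1 ? II-4×II-3: ss|Ss
S/III-2 ? II-4×II-3: ss|Ss
S/III-3 aff II-4×II-3: Ss
S/III-4 aff II-1×II-2: Ss|SS
S/III-5 ? II-1×II-2: ss|Ss|SS
⇒ S over [I-1,I-2,II-1,II-2,II-3,II-4,III-1,III-2,III-3,III-4,III-5]: 372 consistent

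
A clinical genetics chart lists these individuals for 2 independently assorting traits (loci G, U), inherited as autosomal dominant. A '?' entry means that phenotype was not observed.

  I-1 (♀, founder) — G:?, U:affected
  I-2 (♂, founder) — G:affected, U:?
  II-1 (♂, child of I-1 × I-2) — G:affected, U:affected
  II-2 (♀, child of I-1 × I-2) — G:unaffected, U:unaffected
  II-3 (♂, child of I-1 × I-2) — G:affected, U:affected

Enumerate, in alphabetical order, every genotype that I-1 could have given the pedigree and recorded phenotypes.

G/I-1 ? ·: gg|Gg
G/I-2 aff ·: Gg
G/II-1 aff I-1×I-2: Gg|GG
G/II-2 un I-1×I-2: gg
G/II-3 aff I-1×I-2: Gg|GG
⇒ G over [I-1,I-2,II-1,II-2,II-3]: 5 consistent
U/I-1 aff ·: Uu
U/I-2 ? ·: uu|Uu
U/II-1 aff I-1×I-2: Uu|UU
U/II-2 un I-1×I-2: uu
U/II-3 aff I-1×I-2: Uu|UU
⇒ U over [I-1,I-2,II-1,II-2,II-3]: 5 consistent

I-1 ∈ {Gg Uu, gg Uu}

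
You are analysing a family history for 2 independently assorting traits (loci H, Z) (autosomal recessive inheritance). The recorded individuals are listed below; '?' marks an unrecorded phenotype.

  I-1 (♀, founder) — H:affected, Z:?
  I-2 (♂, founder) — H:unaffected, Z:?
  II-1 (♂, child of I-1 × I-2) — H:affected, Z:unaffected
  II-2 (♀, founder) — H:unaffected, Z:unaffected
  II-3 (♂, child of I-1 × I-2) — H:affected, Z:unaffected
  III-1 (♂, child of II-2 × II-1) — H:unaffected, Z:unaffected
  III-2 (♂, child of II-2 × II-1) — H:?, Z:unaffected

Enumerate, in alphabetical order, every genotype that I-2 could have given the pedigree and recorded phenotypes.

I-2 ∈ {Hh ZZ, Hh Zz, Hh zz}

H/I-1 aff ·: hh
H/I-2 un ·: Hh
H/II-1 aff I-1×I-2: hh
H/II-2 un ·: HH|Hh
H/II-3 aff I-1×I-2: hh
H/III-1 un II-2×II-1: Hh
H/III-2 ? II-2×II-1: Hh|hh
⇒ H over [I-1,I-2,II-1,II-2,II-3,III-1,III-2]: 3 consistent
Z/I-1 ? ·: ZZ|Zz|zz
Z/I-2 ? ·: ZZ|Zz|zz
Z/II-1 un I-1×I-2: ZZ|Zz
Z/II-2 un ·: ZZ|Zz
Z/II-3 un I-1×I-2: ZZ|Zz
Z/III-1 un II-2×II-1: ZZ|Zz
Z/III-2 un II-2×II-1: ZZ|Zz
⇒ Z over [I-1,I-2,II-1,II-2,II-3,III-1,III-2]: 115 consistent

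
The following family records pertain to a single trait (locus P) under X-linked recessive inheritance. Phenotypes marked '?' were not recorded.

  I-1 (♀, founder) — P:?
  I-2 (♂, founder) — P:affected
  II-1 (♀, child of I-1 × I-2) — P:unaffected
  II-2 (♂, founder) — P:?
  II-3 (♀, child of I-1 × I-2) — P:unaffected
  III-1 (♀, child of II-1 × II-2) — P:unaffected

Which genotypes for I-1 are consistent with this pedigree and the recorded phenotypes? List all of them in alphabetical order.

P/I-1 ? ·: X^PX^P|X^PX^p
P/I-2 aff ·: X^pY
P/II-1 un I-1×I-2: X^PX^p
P/II-2 ? ·: X^PY|X^pY
P/II-3 un I-1×I-2: X^PX^p
P/III-1 un II-1×II-2: X^PX^P|X^PX^p
⇒ P over [I-1,I-2,II-1,II-2,II-3,III-1]: 6 consistent

I-1 ∈ {X^PX^P, X^PX^p}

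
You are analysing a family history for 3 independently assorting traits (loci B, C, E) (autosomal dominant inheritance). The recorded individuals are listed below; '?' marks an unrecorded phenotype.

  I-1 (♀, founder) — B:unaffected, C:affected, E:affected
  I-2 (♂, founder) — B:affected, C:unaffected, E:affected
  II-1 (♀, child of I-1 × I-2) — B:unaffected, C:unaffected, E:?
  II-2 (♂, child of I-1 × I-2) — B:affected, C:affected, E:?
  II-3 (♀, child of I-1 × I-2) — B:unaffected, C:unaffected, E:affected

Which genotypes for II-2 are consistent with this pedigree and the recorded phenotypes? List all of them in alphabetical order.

II-2 ∈ {Bb Cc EE, Bb Cc Ee, Bb Cc ee}

B/I-1 un ·: bb
B/I-2 aff ·: Bb
B/II-1 un I-1×I-2: bb
B/II-2 aff I-1×I-2: Bb
B/II-3 un I-1×I-2: bb
⇒ B over [I-1,I-2,II-1,II-2,II-3]: 1 consistent
C/I-1 aff ·: Cc
C/I-2 un ·: cc
C/II-1 un I-1×I-2: cc
C/II-2 aff I-1×I-2: Cc
C/II-3 un I-1×I-2: cc
⇒ C over [I-1,I-2,II-1,II-2,II-3]: 1 consistent
E/I-1 aff ·: Ee|EE
E/I-2 aff ·: Ee|EE
E/II-1 ? I-1×I-2: ee|Ee|EE
E/II-2 ? I-1×I-2: ee|Ee|EE
E/II-3 aff I-1×I-2: Ee|EE
⇒ E over [I-1,I-2,II-1,II-2,II-3]: 35 consistent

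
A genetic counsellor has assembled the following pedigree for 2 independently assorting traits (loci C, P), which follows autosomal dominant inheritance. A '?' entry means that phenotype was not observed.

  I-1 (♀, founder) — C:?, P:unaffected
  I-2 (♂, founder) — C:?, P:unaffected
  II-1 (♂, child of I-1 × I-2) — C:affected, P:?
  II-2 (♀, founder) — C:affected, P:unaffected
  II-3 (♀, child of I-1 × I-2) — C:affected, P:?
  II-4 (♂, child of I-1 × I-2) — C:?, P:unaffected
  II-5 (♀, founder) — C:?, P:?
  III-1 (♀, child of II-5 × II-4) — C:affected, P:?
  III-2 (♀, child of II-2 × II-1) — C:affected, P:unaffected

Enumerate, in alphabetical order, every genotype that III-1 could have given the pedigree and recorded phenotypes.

III-1 ∈ {CC Pp, CC pp, Cc Pp, Cc pp}

C/I-1 ? ·: cc|Cc|CC
C/I-2 ? ·: cc|Cc|CC
C/II-1 aff I-1×I-2: Cc|CC
C/II-2 aff ·: Cc|CC
C/II-3 aff I-1×I-2: Cc|CC
C/II-4 ? I-1×I-2: cc|Cc|CC
C/II-5 ? ·: cc|Cc|CC
C/III-1 aff II-5×II-4: Cc|CC
C/III-2 aff II-2×II-1: Cc|CC
⇒ C over [I-1,I-2,II-1,II-2,II-3,II-4,II-5,III-1,III-2]: 514 consistent
P/I-1 un ·: pp
P/I-2 un ·: pp
P/II-1 ? I-1×I-2: pp
P/II-2 un ·: pp
P/II-3 ? I-1×I-2: pp
P/II-4 un I-1×I-2: pp
P/II-5 ? ·: pp|Pp|PP
P/III-1 ? II-5×II-4: pp|Pp
P/III-2 un II-2×II-1: pp
⇒ P over [I-1,I-2,II-1,II-2,II-3,II-4,II-5,III-1,III-2]: 4 consistent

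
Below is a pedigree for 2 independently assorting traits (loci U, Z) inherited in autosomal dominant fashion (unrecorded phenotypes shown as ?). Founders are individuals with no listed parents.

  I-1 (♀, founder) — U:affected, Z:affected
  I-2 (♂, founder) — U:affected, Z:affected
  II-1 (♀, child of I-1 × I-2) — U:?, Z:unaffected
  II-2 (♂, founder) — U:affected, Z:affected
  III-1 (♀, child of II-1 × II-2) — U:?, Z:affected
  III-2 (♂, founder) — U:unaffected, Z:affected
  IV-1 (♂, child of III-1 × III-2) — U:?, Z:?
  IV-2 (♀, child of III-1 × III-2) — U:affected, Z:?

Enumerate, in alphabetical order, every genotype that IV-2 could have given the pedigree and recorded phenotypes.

U/I-1 aff ·: Uu|UU
U/I-2 aff ·: Uu|UU
U/II-1 ? I-1×I-2: uu|Uu|UU
U/II-2 aff ·: Uu|UU
U/III-1 ? II-1×II-2: Uu|UU
U/III-2 un ·: uu
U/IV-1 ? III-1×III-2: uu|Uu
U/IV-2 aff III-1×III-2: Uu
⇒ U over [I-1,I-2,II-1,II-2,III-1,III-2,IV-1,IV-2]: 38 consistent
Z/I-1 aff ·: Zz
Z/I-2 aff ·: Zz
Z/II-1 un I-1×I-2: zz
Z/II-2 aff ·: Zz|ZZ
Z/III-1 aff II-1×II-2: Zz
Z/III-2 aff ·: Zz|ZZ
Z/IV-1 ? III-1×III-2: zz|Zz|ZZ
Z/IV-2 ? III-1×III-2: zz|Zz|ZZ
⇒ Z over [I-1,I-2,II-1,II-2,III-1,III-2,IV-1,IV-2]: 26 consistent

IV-2 ∈ {Uu ZZ, Uu Zz, Uu zz}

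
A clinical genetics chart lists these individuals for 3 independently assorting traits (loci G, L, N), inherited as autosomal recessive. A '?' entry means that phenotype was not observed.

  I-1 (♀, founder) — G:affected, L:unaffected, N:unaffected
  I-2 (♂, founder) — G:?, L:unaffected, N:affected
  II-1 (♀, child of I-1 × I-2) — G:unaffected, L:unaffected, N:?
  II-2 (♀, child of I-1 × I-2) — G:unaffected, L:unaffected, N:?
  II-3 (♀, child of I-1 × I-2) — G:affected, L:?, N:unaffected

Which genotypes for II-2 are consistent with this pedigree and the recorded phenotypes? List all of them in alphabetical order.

II-2 ∈ {Gg LL Nn, Gg LL nn, Gg Ll Nn, Gg Ll nn}

G/I-1 aff ·: gg
G/I-2 ? ·: Gg
G/II-1 un I-1×I-2: Gg
G/II-2 un I-1×I-2: Gg
G/II-3 aff I-1×I-2: gg
⇒ G over [I-1,I-2,II-1,II-2,II-3]: 1 consistent
L/I-1 un ·: LL|Ll
L/I-2 un ·: LL|Ll
L/II-1 un I-1×I-2: LL|Ll
L/II-2 un I-1×I-2: LL|Ll
L/II-3 ? I-1×I-2: LL|Ll|ll
⇒ L over [I-1,I-2,II-1,II-2,II-3]: 29 consistent
N/I-1 un ·: NN|Nn
N/I-2 aff ·: nn
N/II-1 ? I-1×I-2: Nn|nn
N/II-2 ? I-1×I-2: Nn|nn
N/II-3 un I-1×I-2: Nn
⇒ N over [I-1,I-2,II-1,II-2,II-3]: 5 consistent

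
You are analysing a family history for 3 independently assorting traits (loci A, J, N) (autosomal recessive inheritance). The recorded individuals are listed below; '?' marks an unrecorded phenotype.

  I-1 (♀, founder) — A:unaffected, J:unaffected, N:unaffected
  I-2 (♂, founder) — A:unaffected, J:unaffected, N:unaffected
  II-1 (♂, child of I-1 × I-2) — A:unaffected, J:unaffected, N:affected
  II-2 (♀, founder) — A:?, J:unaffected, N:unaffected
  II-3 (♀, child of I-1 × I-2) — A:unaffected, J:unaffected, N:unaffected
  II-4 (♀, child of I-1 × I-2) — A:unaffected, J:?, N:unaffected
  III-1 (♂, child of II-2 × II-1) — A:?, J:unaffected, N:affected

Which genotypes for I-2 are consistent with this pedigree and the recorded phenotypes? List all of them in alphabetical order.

A/I-1 un ·: AA|Aa
A/I-2 un ·: AA|Aa
A/II-1 un I-1×I-2: AA|Aa
A/II-2 ? ·: AA|Aa|aa
A/II-3 un I-1×I-2: AA|Aa
A/II-4 un I-1×I-2: AA|Aa
A/III-1 ? II-2×II-1: AA|Aa|aa
⇒ A over [I-1,I-2,II-1,II-2,II-3,II-4,III-1]: 136 consistent
J/I-1 un ·: JJ|Jj
J/I-2 un ·: JJ|Jj
J/II-1 un I-1×I-2: JJ|Jj
J/II-2 un ·: JJ|Jj
J/II-3 un I-1×I-2: JJ|Jj
J/II-4 ? I-1×I-2: JJ|Jj|jj
J/III-1 un II-2×II-1: JJ|Jj
⇒ J over [I-1,I-2,II-1,II-2,II-3,II-4,III-1]: 101 consistent
N/I-1 un ·: Nn
N/I-2 un ·: Nn
N/II-1 aff I-1×I-2: nn
N/II-2 un ·: Nn
N/II-3 un I-1×I-2: NN|Nn
N/II-4 un I-1×I-2: NN|Nn
N/III-1 aff II-2×II-1: nn
⇒ N over [I-1,I-2,II-1,II-2,II-3,II-4,III-1]: 4 consistent

I-2 ∈ {AA JJ Nn, AA Jj Nn, Aa JJ Nn, Aa Jj Nn}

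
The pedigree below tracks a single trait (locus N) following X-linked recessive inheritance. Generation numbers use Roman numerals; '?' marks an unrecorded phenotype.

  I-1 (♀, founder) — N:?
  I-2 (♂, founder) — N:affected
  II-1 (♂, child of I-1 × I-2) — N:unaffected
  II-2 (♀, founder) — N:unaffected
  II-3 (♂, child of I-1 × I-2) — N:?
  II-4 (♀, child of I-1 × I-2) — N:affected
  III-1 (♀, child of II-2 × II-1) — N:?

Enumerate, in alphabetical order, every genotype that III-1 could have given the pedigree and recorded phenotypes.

III-1 ∈ {X^NX^N, X^NX^n}

N/I-1 ? ·: X^NX^n
N/I-2 aff ·: X^nY
N/II-1 un I-1×I-2: X^NY
N/II-2 un ·: X^NX^N|X^NX^n
N/II-3 ? I-1×I-2: X^NY|X^nY
N/II-4 aff I-1×I-2: X^nX^n
N/III-1 ? II-2×II-1: X^NX^N|X^NX^n
⇒ N over [I-1,I-2,II-1,II-2,II-3,II-4,III-1]: 6 consistent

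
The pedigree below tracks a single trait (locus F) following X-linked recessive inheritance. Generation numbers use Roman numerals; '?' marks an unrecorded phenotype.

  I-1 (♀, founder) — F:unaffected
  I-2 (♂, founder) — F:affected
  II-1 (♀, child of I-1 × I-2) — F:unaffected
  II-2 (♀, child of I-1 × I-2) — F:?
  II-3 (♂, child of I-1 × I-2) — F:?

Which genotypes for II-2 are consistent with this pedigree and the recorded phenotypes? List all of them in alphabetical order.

F/I-1 un ·: X^FX^F|X^FX^f
F/I-2 aff ·: X^fY
F/II-1 un I-1×I-2: X^FX^f
F/II-2 ? I-1×I-2: X^FX^f|X^fX^f
F/II-3 ? I-1×I-2: X^FY|X^fY
⇒ F over [I-1,I-2,II-1,II-2,II-3]: 5 consistent

II-2 ∈ {X^FX^f, X^fX^f}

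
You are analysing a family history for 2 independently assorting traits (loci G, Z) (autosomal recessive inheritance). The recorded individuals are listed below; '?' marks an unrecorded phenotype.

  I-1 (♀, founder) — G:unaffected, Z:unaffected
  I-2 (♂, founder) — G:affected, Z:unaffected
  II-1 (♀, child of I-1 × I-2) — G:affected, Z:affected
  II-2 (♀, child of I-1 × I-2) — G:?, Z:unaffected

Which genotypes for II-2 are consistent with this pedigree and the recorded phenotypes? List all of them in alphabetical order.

G/I-1 un ·: Gg
G/I-2 aff ·: gg
G/II-1 aff I-1×I-2: gg
G/II-2 ? I-1×I-2: Gg|gg
⇒ G over [I-1,I-2,II-1,II-2]: 2 consistent
Z/I-1 un ·: Zz
Z/I-2 un ·: Zz
Z/II-1 aff I-1×I-2: zz
Z/II-2 un I-1×I-2: ZZ|Zz
⇒ Z over [I-1,I-2,II-1,II-2]: 2 consistent

II-2 ∈ {Gg ZZ, Gg Zz, gg ZZ, gg Zz}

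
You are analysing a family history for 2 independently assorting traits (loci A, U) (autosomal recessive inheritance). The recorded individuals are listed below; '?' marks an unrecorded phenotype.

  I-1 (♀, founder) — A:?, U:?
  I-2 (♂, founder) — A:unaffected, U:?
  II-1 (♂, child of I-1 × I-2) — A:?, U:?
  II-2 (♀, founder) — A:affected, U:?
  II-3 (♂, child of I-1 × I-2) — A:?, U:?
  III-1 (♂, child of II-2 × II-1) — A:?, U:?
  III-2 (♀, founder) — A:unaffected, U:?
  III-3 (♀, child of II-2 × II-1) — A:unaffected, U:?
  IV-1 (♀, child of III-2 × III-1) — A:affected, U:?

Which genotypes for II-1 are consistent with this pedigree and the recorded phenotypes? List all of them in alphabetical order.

II-1 ∈ {AA UU, AA Uu, AA uu, Aa UU, Aa Uu, Aa uu}

A/I-1 ? ·: AA|Aa|aa
A/I-2 un ·: AA|Aa
A/II-1 ? I-1×I-2: AA|Aa
A/II-2 aff ·: aa
A/II-3 ? I-1×I-2: AA|Aa|aa
A/III-1 ? II-2×II-1: Aa|aa
A/III-2 un ·: Aa
A/III-3 un II-2×II-1: Aa
A/IV-1 aff III-2×III-1: aa
⇒ A over [I-1,I-2,II-1,II-2,II-3,III-1,III-2,III-3,IV-1]: 28 consistent
U/I-1 ? ·: UU|Uu|uu
U/I-2 ? ·: UU|Uu|uu
U/II-1 ? I-1×I-2: UU|Uu|uu
U/II-2 ? ·: UU|Uu|uu
U/II-3 ? I-1×I-2: UU|Uu|uu
U/III-1 ? II-2×II-1: UU|Uu|uu
U/III-2 ? ·: UU|Uu|uu
U/III-3 ? II-2×II-1: UU|Uu|uu
U/IV-1 ? III-2×III-1: UU|Uu|uu
⇒ U over [I-1,I-2,II-1,II-2,II-3,III-1,III-2,III-3,IV-1]: 1685 consistent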